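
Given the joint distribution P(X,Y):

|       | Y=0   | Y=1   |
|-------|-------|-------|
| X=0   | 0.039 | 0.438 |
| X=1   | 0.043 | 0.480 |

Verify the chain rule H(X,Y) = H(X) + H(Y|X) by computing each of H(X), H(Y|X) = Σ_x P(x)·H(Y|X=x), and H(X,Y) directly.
H(X) = 0.9985 bits, H(Y|X) = 0.4092 bits, H(X,Y) = 1.4077 bits

Marginal of X (row sums):
  P(X=0) = 0.039 + 0.438 = 0.477
  P(X=1) = 0.043 + 0.480 = 0.523
H(X) = -[0.477·log₂(0.477) + 0.523·log₂(0.523)]
  = 0.5094 + 0.4891 = 0.9985 bits

H(Y|X) = Σ_x P(x)·H(Y|X=x):
  X=0: P(X=0) = 0.477, P(Y|X=0) = (13/159, 146/159) → H(Y|X=0) = 0.4084
  X=1: P(X=1) = 0.523, P(Y|X=1) = (43/523, 480/523) → H(Y|X=1) = 0.4099
H(Y|X) = 0.477·0.4084 + 0.523·0.4099 = 0.4092 bits

H(X,Y) = -Σ_{x,y} P(x,y) log₂ P(x,y). Per-cell terms -P(x,y)·log₂P(x,y):
  X=0: 0.1825, 0.5217
  X=1: 0.1952, 0.5083
Sum of the 4 terms: H(X,Y) = 1.4077 bits

Chain rule check:
  H(X) + H(Y|X) = 0.9985 + 0.4092 = 1.4077 bits
  H(X,Y) = 1.4077 bits
✓ Chain rule verified.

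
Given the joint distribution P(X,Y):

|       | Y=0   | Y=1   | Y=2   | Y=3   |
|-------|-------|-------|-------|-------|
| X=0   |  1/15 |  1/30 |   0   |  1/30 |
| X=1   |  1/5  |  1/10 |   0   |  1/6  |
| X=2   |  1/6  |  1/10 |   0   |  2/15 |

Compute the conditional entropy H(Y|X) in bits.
1.5361 bits

H(Y|X) = H(X,Y) - H(X)

H(X,Y) = -Σ_{x,y} P(x,y) log₂ P(x,y). Per-cell terms -P(x,y)·log₂P(x,y):
  X=0: 0.26046, 0.16356, 0.00000, 0.16356
  X=1: 0.46439, 0.33219, 0.00000, 0.43083
  X=2: 0.43083, 0.33219, 0.00000, 0.38759
  (cells with P = 0 contribute 0)
Sum of the 12 terms: H(X,Y) = 2.9656 bits

Marginal of X (row sums):
  P(X=0) = 1/15 + 1/30 + 0 + 1/30 = 2/15
  P(X=1) = 1/5 + 1/10 + 0 + 1/6 = 7/15
  P(X=2) = 1/6 + 1/10 + 0 + 2/15 = 2/5
H(X) = -[(2/15)·log₂(2/15) + (7/15)·log₂(7/15) + (2/5)·log₂(2/5)]
  = 0.38759 + 0.51312 + 0.52877 = 1.4295 bits

H(Y|X) = H(X,Y) - H(X) = 2.9656 - 1.4295 = 1.5361 bits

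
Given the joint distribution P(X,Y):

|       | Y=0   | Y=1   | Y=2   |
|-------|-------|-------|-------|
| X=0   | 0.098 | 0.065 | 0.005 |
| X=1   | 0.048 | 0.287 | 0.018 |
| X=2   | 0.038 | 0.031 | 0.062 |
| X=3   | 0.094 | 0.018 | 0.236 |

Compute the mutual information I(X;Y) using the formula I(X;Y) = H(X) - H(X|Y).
0.4907 bits

I(X;Y) = H(X) - H(X|Y)

Marginal of X (row sums):
  P(X=0) = 0.098 + 0.065 + 0.005 = 0.168
  P(X=1) = 0.048 + 0.287 + 0.018 = 0.353
  P(X=2) = 0.038 + 0.031 + 0.062 = 0.131
  P(X=3) = 0.094 + 0.018 + 0.236 = 0.348
H(X) = -[0.168·log₂(0.168) + 0.353·log₂(0.353) + 0.131·log₂(0.131) + 0.348·log₂(0.348)]
  = 0.43234 + 0.53030 + 0.38414 + 0.52995 = 1.87673 bits

Marginal of Y (column sums):
  P(Y=0) = 0.098 + 0.048 + 0.038 + 0.094 = 0.278
  P(Y=1) = 0.065 + 0.287 + 0.031 + 0.018 = 0.401
  P(Y=2) = 0.005 + 0.018 + 0.062 + 0.236 = 0.321
H(X|Y) = Σ_y P(y)·H(X|Y=y):
  Y=0: P(Y=0) = 0.278, P(X|Y=0) = (49/139, 24/139, 19/139, 47/139) → H(X|Y=0) = 1.88918
  Y=1: P(Y=1) = 0.401, P(X|Y=1) = (65/401, 287/401, 31/401, 18/401) → H(X|Y=1) = 1.25738
  Y=2: P(Y=2) = 0.321, P(X|Y=2) = (5/321, 6/107, 62/321, 236/321) → H(X|Y=2) = 1.11106
H(X|Y) = 0.278·1.88918 + 0.401·1.25738 + 0.321·1.11106 = 1.38605 bits

I(X;Y) = H(X) - H(X|Y) = 1.87673 - 1.38605 = 0.4907 bits

Cross-check via I(X;Y) = H(X) + H(Y) - H(X,Y): computing H(Y) from the column sums and H(X,Y) from the 12 cells in the same way gives H(Y) = 1.56830 bits and H(X,Y) = 2.95436 bits, so
I(X;Y) = 1.87673 + 1.56830 - 2.95436 = 0.4907 bits ✓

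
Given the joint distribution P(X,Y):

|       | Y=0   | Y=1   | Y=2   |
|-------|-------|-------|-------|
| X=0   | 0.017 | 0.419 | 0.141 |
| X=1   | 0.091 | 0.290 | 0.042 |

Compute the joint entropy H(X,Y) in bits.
2.0489 bits

H(X,Y) = -Σ_{x,y} P(x,y) log₂ P(x,y). Per-cell terms -P(x,y)·log₂P(x,y):
  X=0: 0.0999, 0.5258, 0.3985
  X=1: 0.3147, 0.5179, 0.1921
Sum of the 6 terms: H(X,Y) = 2.0489 bits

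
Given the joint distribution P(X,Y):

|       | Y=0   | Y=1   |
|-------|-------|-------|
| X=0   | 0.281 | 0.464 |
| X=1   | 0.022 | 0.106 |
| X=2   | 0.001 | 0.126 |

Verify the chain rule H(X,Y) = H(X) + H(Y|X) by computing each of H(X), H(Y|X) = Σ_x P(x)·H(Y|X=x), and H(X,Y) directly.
H(X) = 1.0741 bits, H(Y|X) = 0.8054 bits, H(X,Y) = 1.8795 bits

Marginal of X (row sums):
  P(X=0) = 0.281 + 0.464 = 0.745
  P(X=1) = 0.022 + 0.106 = 0.128
  P(X=2) = 0.001 + 0.126 = 0.127
H(X) = -[0.745·log₂(0.745) + 0.128·log₂(0.128) + 0.127·log₂(0.127)]
  = 0.3164 + 0.3796 + 0.3781 = 1.0741 bits

H(Y|X) = Σ_x P(x)·H(Y|X=x):
  X=0: P(X=0) = 0.745, P(Y|X=0) = (281/745, 464/745) → H(Y|X=0) = 0.9560
  X=1: P(X=1) = 0.128, P(Y|X=1) = (11/64, 53/64) → H(Y|X=1) = 0.6620
  X=2: P(X=2) = 0.127, P(Y|X=2) = (1/127, 126/127) → H(Y|X=2) = 0.0663
H(Y|X) = 0.745·0.9560 + 0.128·0.6620 + 0.127·0.0663 = 0.8054 bits

H(X,Y) = -Σ_{x,y} P(x,y) log₂ P(x,y). Per-cell terms -P(x,y)·log₂P(x,y):
  X=0: 0.5146, 0.5140
  X=1: 0.1211, 0.3432
  X=2: 0.0100, 0.3766
Sum of the 6 terms: H(X,Y) = 1.8795 bits

Chain rule check:
  H(X) + H(Y|X) = 1.0741 + 0.8054 = 1.8795 bits
  H(X,Y) = 1.8795 bits
✓ Chain rule verified.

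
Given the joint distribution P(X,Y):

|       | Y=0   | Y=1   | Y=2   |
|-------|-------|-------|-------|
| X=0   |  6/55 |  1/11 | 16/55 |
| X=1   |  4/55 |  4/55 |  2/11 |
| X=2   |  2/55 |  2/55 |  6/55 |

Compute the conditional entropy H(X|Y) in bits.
1.4768 bits

H(X|Y) = H(X,Y) - H(Y)

H(X,Y) = -Σ_{x,y} P(x,y) log₂ P(x,y). Per-cell terms -P(x,y)·log₂P(x,y):
  X=0: 0.34870, 0.31449, 0.51821
  X=1: 0.27501, 0.27501, 0.44717
  X=2: 0.17387, 0.17387, 0.34870
Sum of the 9 terms: H(X,Y) = 2.8750 bits

Marginal of Y (column sums):
  P(Y=0) = 6/55 + 4/55 + 2/55 = 12/55
  P(Y=1) = 1/11 + 4/55 + 2/55 = 1/5
  P(Y=2) = 16/55 + 2/11 + 6/55 = 32/55
H(Y) = -[(12/55)·log₂(12/55) + (1/5)·log₂(1/5) + (32/55)·log₂(32/55)]
  = 0.47921 + 0.46439 + 0.45461 = 1.3982 bits

H(X|Y) = H(X,Y) - H(Y) = 2.8750 - 1.3982 = 1.4768 bits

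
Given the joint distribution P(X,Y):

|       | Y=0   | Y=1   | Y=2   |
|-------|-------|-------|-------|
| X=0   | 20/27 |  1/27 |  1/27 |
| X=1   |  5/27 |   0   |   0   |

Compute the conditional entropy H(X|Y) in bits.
0.6685 bits

H(X|Y) = H(X,Y) - H(Y)

H(X,Y) = -Σ_{x,y} P(x,y) log₂ P(x,y). Per-cell terms -P(x,y)·log₂P(x,y):
  X=0: 0.32071, 0.17611, 0.17611
  X=1: 0.45055, 0.00000, 0.00000
  (cells with P = 0 contribute 0)
Sum of the 6 terms: H(X,Y) = 1.1235 bits

Marginal of Y (column sums):
  P(Y=0) = 20/27 + 5/27 = 25/27
  P(Y=1) = 1/27 + 0 = 1/27
  P(Y=2) = 1/27 + 0 = 1/27
H(Y) = -[(25/27)·log₂(25/27) + (1/27)·log₂(1/27) + (1/27)·log₂(1/27)]
  = 0.10281 + 0.17611 + 0.17611 = 0.4550 bits

H(X|Y) = H(X,Y) - H(Y) = 1.1235 - 0.4550 = 0.6685 bits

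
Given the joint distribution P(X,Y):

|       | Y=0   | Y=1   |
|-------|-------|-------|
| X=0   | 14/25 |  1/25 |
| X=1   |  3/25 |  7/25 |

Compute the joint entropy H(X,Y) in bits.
1.5355 bits

H(X,Y) = -Σ_{x,y} P(x,y) log₂ P(x,y). Per-cell terms -P(x,y)·log₂P(x,y):
  X=0: 0.4684, 0.1858
  X=1: 0.3671, 0.5142
Sum of the 4 terms: H(X,Y) = 1.5355 bits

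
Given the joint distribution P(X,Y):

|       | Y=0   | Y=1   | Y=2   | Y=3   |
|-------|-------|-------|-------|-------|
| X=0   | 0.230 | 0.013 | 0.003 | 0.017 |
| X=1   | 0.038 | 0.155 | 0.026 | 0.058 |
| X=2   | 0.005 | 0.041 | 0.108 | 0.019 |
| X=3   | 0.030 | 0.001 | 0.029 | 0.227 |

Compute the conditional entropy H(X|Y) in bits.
1.1925 bits

H(X|Y) = H(X,Y) - H(Y)

H(X,Y) = -Σ_{x,y} P(x,y) log₂ P(x,y). Per-cell terms -P(x,y)·log₂P(x,y):
  X=0: 0.48767, 0.08145, 0.02514, 0.09993
  X=1: 0.17928, 0.41690, 0.13690, 0.23825
  X=2: 0.03822, 0.18894, 0.34678, 0.10864
  X=3: 0.15177, 0.00997, 0.14813, 0.48561
Sum of the 16 terms: H(X,Y) = 3.1436 bits

Marginal of Y (column sums):
  P(Y=0) = 0.230 + 0.038 + 0.005 + 0.030 = 0.303
  P(Y=1) = 0.013 + 0.155 + 0.041 + 0.001 = 0.210
  P(Y=2) = 0.003 + 0.026 + 0.108 + 0.029 = 0.166
  P(Y=3) = 0.017 + 0.058 + 0.019 + 0.227 = 0.321
H(Y) = -[0.303·log₂(0.303) + 0.210·log₂(0.210) + 0.166·log₂(0.166) + 0.321·log₂(0.321)]
  = 0.52195 + 0.47282 + 0.43006 + 0.52623 = 1.9511 bits

H(X|Y) = H(X,Y) - H(Y) = 3.1436 - 1.9511 = 1.1925 bits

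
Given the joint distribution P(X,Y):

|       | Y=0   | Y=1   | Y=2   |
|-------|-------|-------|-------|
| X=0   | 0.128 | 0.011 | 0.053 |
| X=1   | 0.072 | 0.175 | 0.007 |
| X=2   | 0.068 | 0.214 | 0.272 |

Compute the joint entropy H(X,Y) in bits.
2.6899 bits

H(X,Y) = -Σ_{x,y} P(x,y) log₂ P(x,y). Per-cell terms -P(x,y)·log₂P(x,y):
  X=0: 0.3796, 0.0716, 0.2246
  X=1: 0.2733, 0.4401, 0.0501
  X=2: 0.2637, 0.4760, 0.5109
Sum of the 9 terms: H(X,Y) = 2.6899 bits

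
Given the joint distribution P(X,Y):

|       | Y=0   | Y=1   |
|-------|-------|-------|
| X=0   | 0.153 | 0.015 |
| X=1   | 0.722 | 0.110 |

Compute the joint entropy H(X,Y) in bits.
1.1948 bits

H(X,Y) = -Σ_{x,y} P(x,y) log₂ P(x,y). Per-cell terms -P(x,y)·log₂P(x,y):
  X=0: 0.41438, 0.09088
  X=1: 0.33929, 0.35029
Sum of the 4 terms: H(X,Y) = 1.1948 bits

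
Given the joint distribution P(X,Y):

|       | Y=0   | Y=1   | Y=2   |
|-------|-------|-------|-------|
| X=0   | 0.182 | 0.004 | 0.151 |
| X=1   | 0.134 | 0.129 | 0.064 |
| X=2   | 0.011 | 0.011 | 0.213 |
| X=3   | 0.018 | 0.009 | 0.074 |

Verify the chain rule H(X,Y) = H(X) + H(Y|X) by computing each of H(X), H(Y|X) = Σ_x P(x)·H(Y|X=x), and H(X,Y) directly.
H(X) = 1.8812 bits, H(Y|X) = 1.0952 bits, H(X,Y) = 2.9764 bits

Marginal of X (row sums):
  P(X=0) = 0.182 + 0.004 + 0.151 = 0.337
  P(X=1) = 0.134 + 0.129 + 0.064 = 0.327
  P(X=2) = 0.011 + 0.011 + 0.213 = 0.235
  P(X=3) = 0.018 + 0.009 + 0.074 = 0.101
H(X) = -[0.337·log₂(0.337) + 0.327·log₂(0.327) + 0.235·log₂(0.235) + 0.101·log₂(0.101)]
  = 0.52881 + 0.52733 + 0.49098 + 0.33406 = 1.8812 bits

H(Y|X) = Σ_x P(x)·H(Y|X=x):
  X=0: P(X=0) = 0.337, P(Y|X=0) = (182/337, 4/337, 151/337) → H(Y|X=0) = 1.07489
  X=1: P(X=1) = 0.327, P(Y|X=1) = (134/327, 43/109, 64/327) → H(Y|X=1) = 1.51735
  X=2: P(X=2) = 0.235, P(Y|X=2) = (11/235, 11/235, 213/235) → H(Y|X=2) = 0.54205
  X=3: P(X=3) = 0.101, P(Y|X=3) = (18/101, 9/101, 74/101) → H(Y|X=3) = 1.08309
H(Y|X) = 0.337·1.07489 + 0.327·1.51735 + 0.235·0.54205 + 0.101·1.08309 = 1.0952 bits

H(X,Y) = -Σ_{x,y} P(x,y) log₂ P(x,y). Per-cell terms -P(x,y)·log₂P(x,y):
  X=0: 0.44735, 0.03186, 0.41183
  X=1: 0.38856, 0.38114, 0.25381
  X=2: 0.07157, 0.07157, 0.47522
  X=3: 0.10433, 0.06116, 0.27797
Sum of the 12 terms: H(X,Y) = 2.9764 bits

Chain rule check:
  H(X) + H(Y|X) = 1.8812 + 1.0952 = 2.9764 bits
  H(X,Y) = 2.9764 bits
✓ Chain rule verified.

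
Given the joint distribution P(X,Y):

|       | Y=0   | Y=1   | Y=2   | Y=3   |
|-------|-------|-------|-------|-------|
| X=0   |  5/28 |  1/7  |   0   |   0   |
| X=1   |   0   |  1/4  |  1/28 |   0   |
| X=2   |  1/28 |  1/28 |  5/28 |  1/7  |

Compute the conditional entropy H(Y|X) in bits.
1.1326 bits

H(Y|X) = H(X,Y) - H(X)

H(X,Y) = -Σ_{x,y} P(x,y) log₂ P(x,y). Per-cell terms -P(x,y)·log₂P(x,y):
  X=0: 0.44383, 0.40105, 0.00000, 0.00000
  X=1: 0.00000, 0.50000, 0.17169, 0.00000
  X=2: 0.17169, 0.17169, 0.44383, 0.40105
  (cells with P = 0 contribute 0)
Sum of the 12 terms: H(X,Y) = 2.70483 bits

Marginal of X (row sums):
  P(X=0) = 5/28 + 1/7 + 0 + 0 = 9/28
  P(X=1) = 0 + 1/4 + 1/28 + 0 = 2/7
  P(X=2) = 1/28 + 1/28 + 5/28 + 1/7 = 11/28
H(X) = -[(9/28)·log₂(9/28) + (2/7)·log₂(2/7) + (11/28)·log₂(11/28)]
  = 0.52632 + 0.51639 + 0.52954 = 1.57225 bits

H(Y|X) = H(X,Y) - H(X) = 2.70483 - 1.57225 = 1.1326 bits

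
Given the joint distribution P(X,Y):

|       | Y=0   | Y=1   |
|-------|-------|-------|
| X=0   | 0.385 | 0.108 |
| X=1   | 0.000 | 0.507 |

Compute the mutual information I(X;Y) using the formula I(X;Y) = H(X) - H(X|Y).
0.5876 bits

I(X;Y) = H(X) - H(X|Y)

Marginal of X (row sums):
  P(X=0) = 0.385 + 0.108 = 0.493
  P(X=1) = 0.000 + 0.507 = 0.507
H(X) = -[0.493·log₂(0.493) + 0.507·log₂(0.507)]
  = 0.50303 + 0.49683 = 0.9999 bits

Marginal of Y (column sums):
  P(Y=0) = 0.385 + 0.000 = 0.385
  P(Y=1) = 0.108 + 0.507 = 0.615
H(X|Y) = Σ_y P(y)·H(X|Y=y):
  Y=0: P(Y=0) = 0.385, P(X|Y=0) = (1, 0) → H(X|Y=0) = 0.00000
  Y=1: P(Y=1) = 0.615, P(X|Y=1) = (36/205, 169/205) → H(X|Y=1) = 0.67038
H(X|Y) = 0.385·0.00000 + 0.615·0.67038 = 0.4123 bits

I(X;Y) = H(X) - H(X|Y) = 0.9999 - 0.4123 = 0.5876 bits

Cross-check via I(X;Y) = H(X) + H(Y) - H(X,Y): computing H(Y) from the column sums and H(X,Y) from the 4 cells in the same way gives H(Y) = 0.9615 bits and H(X,Y) = 1.3738 bits, so
I(X;Y) = 0.9999 + 0.9615 - 1.3738 = 0.5876 bits ✓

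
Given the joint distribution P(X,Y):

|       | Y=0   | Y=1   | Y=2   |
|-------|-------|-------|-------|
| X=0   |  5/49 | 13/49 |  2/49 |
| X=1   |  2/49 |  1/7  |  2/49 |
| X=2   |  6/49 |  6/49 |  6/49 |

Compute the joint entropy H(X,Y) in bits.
2.9230 bits

H(X,Y) = -Σ_{x,y} P(x,y) log₂ P(x,y). Per-cell terms -P(x,y)·log₂P(x,y):
  X=0: 0.33600, 0.50787, 0.18836
  X=1: 0.18836, 0.40105, 0.18836
  X=2: 0.37099, 0.37099, 0.37099
Sum of the 9 terms: H(X,Y) = 2.9230 bits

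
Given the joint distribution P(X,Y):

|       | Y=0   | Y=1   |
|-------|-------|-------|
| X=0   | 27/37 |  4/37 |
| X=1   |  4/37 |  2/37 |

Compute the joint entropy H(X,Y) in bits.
1.2532 bits

H(X,Y) = -Σ_{x,y} P(x,y) log₂ P(x,y). Per-cell terms -P(x,y)·log₂P(x,y):
  X=0: 0.3317, 0.3470
  X=1: 0.3470, 0.2275
Sum of the 4 terms: H(X,Y) = 1.2532 bits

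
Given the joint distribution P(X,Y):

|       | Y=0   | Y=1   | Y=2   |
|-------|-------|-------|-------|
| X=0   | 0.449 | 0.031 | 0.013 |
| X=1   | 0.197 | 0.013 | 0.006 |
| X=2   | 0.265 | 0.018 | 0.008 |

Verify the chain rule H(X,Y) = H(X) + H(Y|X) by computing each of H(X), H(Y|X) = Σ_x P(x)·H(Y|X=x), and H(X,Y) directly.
H(X) = 1.4988 bits, H(Y|X) = 0.5119 bits, H(X,Y) = 2.0107 bits

Marginal of X (row sums):
  P(X=0) = 0.449 + 0.031 + 0.013 = 0.493
  P(X=1) = 0.197 + 0.013 + 0.006 = 0.216
  P(X=2) = 0.265 + 0.018 + 0.008 = 0.291
H(X) = -[0.493·log₂(0.493) + 0.216·log₂(0.216) + 0.291·log₂(0.291)]
  = 0.50303 + 0.47755 + 0.51824 = 1.4988 bits

H(Y|X) = Σ_x P(x)·H(Y|X=x):
  X=0: P(X=0) = 0.493, P(Y|X=0) = (449/493, 31/493, 13/493) → H(Y|X=0) = 0.51211
  X=1: P(X=1) = 0.216, P(Y|X=1) = (197/216, 13/216, 1/36) → H(Y|X=1) = 0.50878
  X=2: P(X=2) = 0.291, P(Y|X=2) = (265/291, 6/97, 8/291) → H(Y|X=2) = 0.51385
H(Y|X) = 0.493·0.51211 + 0.216·0.50878 + 0.291·0.51385 = 0.5119 bits

H(X,Y) = -Σ_{x,y} P(x,y) log₂ P(x,y). Per-cell terms -P(x,y)·log₂P(x,y):
  X=0: 0.51869, 0.15536, 0.08145
  X=1: 0.46172, 0.08145, 0.04428
  X=2: 0.50772, 0.10433, 0.05573
Sum of the 9 terms: H(X,Y) = 2.0107 bits

Chain rule check:
  H(X) + H(Y|X) = 1.4988 + 0.5119 = 2.0107 bits
  H(X,Y) = 2.0107 bits
✓ Chain rule verified.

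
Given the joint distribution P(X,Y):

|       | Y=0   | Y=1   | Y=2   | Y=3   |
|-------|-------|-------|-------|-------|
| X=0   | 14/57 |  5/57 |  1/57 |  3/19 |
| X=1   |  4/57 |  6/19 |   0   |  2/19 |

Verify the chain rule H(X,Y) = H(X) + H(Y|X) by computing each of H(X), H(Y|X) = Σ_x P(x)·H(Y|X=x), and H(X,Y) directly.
H(X) = 0.9998 bits, H(Y|X) = 1.4645 bits, H(X,Y) = 2.4643 bits

Marginal of X (row sums):
  P(X=0) = 14/57 + 5/57 + 1/57 + 3/19 = 29/57
  P(X=1) = 4/57 + 6/19 + 0 + 2/19 = 28/57
H(X) = -[(29/57)·log₂(29/57) + (28/57)·log₂(28/57)]
  = 0.4960 + 0.5038 = 0.9998 bits

H(Y|X) = Σ_x P(x)·H(Y|X=x):
  X=0: P(X=0) = 29/57, P(Y|X=0) = (14/29, 5/29, 1/29, 9/29) → H(Y|X=0) = 1.6358
  X=1: P(X=1) = 28/57, P(Y|X=1) = (1/7, 9/14, 0, 3/14) → H(Y|X=1) = 1.2871
H(Y|X) = (29/57)·1.6358 + (28/57)·1.2871 = 1.4645 bits

H(X,Y) = -Σ_{x,y} P(x,y) log₂ P(x,y). Per-cell terms -P(x,y)·log₂P(x,y):
  X=0: 0.4975, 0.3080, 0.1023, 0.4205
  X=1: 0.2690, 0.5251, 0.0000, 0.3419
  (cells with P = 0 contribute 0)
Sum of the 8 terms: H(X,Y) = 2.4643 bits

Chain rule check:
  H(X) + H(Y|X) = 0.9998 + 1.4645 = 2.4643 bits
  H(X,Y) = 2.4643 bits
✓ Chain rule verified.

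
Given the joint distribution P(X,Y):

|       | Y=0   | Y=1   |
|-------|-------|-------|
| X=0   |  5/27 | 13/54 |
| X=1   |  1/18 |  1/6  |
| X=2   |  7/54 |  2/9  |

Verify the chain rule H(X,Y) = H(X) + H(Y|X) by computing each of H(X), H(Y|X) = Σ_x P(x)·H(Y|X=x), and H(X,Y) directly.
H(X) = 1.5369 bits, H(Y|X) = 0.9350 bits, H(X,Y) = 2.4719 bits

Marginal of X (row sums):
  P(X=0) = 5/27 + 13/54 = 23/54
  P(X=1) = 1/18 + 1/6 = 2/9
  P(X=2) = 7/54 + 2/9 = 19/54
H(X) = -[(23/54)·log₂(23/54) + (2/9)·log₂(2/9) + (19/54)·log₂(19/54)]
  = 0.52445 + 0.48221 + 0.53023 = 1.5369 bits

H(Y|X) = Σ_x P(x)·H(Y|X=x):
  X=0: P(X=0) = 23/54, P(Y|X=0) = (10/23, 13/23) → H(Y|X=0) = 0.98769
  X=1: P(X=1) = 2/9, P(Y|X=1) = (1/4, 3/4) → H(Y|X=1) = 0.81128
  X=2: P(X=2) = 19/54, P(Y|X=2) = (7/19, 12/19) → H(Y|X=2) = 0.94945
H(Y|X) = (23/54)·0.98769 + (2/9)·0.81128 + (19/54)·0.94945 = 0.9350 bits

H(X,Y) = -Σ_{x,y} P(x,y) log₂ P(x,y). Per-cell terms -P(x,y)·log₂P(x,y):
  X=0: 0.45055, 0.49459
  X=1: 0.23166, 0.43083
  X=2: 0.38209, 0.48221
Sum of the 6 terms: H(X,Y) = 2.4719 bits

Chain rule check:
  H(X) + H(Y|X) = 1.5369 + 0.9350 = 2.4719 bits
  H(X,Y) = 2.4719 bits
✓ Chain rule verified.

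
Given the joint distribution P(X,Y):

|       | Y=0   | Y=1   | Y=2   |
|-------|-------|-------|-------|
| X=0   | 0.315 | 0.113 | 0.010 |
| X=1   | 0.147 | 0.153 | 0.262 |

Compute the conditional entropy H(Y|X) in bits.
1.2853 bits

H(Y|X) = H(X,Y) - H(X)

H(X,Y) = -Σ_{x,y} P(x,y) log₂ P(x,y). Per-cell terms -P(x,y)·log₂P(x,y):
  X=0: 0.524972, 0.355453, 0.066439
  X=1: 0.406618, 0.414385, 0.506279
Sum of the 6 terms: H(X,Y) = 2.27415 bits

Marginal of X (row sums):
  P(X=0) = 0.315 + 0.113 + 0.010 = 0.438
  P(X=1) = 0.147 + 0.153 + 0.262 = 0.562
H(X) = -[0.438·log₂(0.438) + 0.562·log₂(0.562)]
  = 0.521657 + 0.467223 = 0.98888 bits

H(Y|X) = H(X,Y) - H(X) = 2.27415 - 0.98888 = 1.2853 bits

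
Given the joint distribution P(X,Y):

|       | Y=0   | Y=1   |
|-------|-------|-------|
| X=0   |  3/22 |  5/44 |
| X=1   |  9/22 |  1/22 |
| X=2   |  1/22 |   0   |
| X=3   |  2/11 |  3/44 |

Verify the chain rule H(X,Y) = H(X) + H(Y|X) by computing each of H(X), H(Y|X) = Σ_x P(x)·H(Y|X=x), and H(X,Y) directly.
H(X) = 1.7197 bits, H(Y|X) = 0.6730 bits, H(X,Y) = 2.3928 bits

Marginal of X (row sums):
  P(X=0) = 3/22 + 5/44 = 1/4
  P(X=1) = 9/22 + 1/22 = 5/11
  P(X=2) = 1/22 + 0 = 1/22
  P(X=3) = 2/11 + 3/44 = 1/4
H(X) = -[(1/4)·log₂(1/4) + (5/11)·log₂(5/11) + (1/22)·log₂(1/22) + (1/4)·log₂(1/4)]
  = 0.5000 + 0.5170 + 0.2027 + 0.5000 = 1.7197 bits

H(Y|X) = Σ_x P(x)·H(Y|X=x):
  X=0: P(X=0) = 1/4, P(Y|X=0) = (6/11, 5/11) → H(Y|X=0) = 0.9940
  X=1: P(X=1) = 5/11, P(Y|X=1) = (9/10, 1/10) → H(Y|X=1) = 0.4690
  X=2: P(X=2) = 1/22, P(Y|X=2) = (1, 0) → H(Y|X=2) = 0.0000
  X=3: P(X=3) = 1/4, P(Y|X=3) = (8/11, 3/11) → H(Y|X=3) = 0.8454
H(Y|X) = (1/4)·0.9940 + (5/11)·0.4690 + (1/22)·0.0000 + (1/4)·0.8454 = 0.6730 bits

H(X,Y) = -Σ_{x,y} P(x,y) log₂ P(x,y). Per-cell terms -P(x,y)·log₂P(x,y):
  X=0: 0.3920, 0.3565
  X=1: 0.5275, 0.2027
  X=2: 0.2027, 0.0000
  X=3: 0.4472, 0.2642
  (cells with P = 0 contribute 0)
Sum of the 8 terms: H(X,Y) = 2.3928 bits

Chain rule check:
  H(X) + H(Y|X) = 1.7197 + 0.6730 = 2.3927 bits
  H(X,Y) = 2.3928 bits
✓ Chain rule verified (Δ = 0.0001 is 4-dp rounding noise: each of the three values was rounded independently).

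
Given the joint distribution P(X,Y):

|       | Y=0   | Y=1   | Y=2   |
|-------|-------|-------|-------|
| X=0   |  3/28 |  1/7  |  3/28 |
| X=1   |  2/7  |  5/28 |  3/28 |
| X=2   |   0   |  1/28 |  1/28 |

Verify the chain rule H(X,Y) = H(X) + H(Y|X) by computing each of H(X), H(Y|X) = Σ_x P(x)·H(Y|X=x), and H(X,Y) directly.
H(X) = 1.2638 bits, H(Y|X) = 1.4766 bits, H(X,Y) = 2.7404 bits

Marginal of X (row sums):
  P(X=0) = 3/28 + 1/7 + 3/28 = 5/14
  P(X=1) = 2/7 + 5/28 + 3/28 = 4/7
  P(X=2) = 0 + 1/28 + 1/28 = 1/14
H(X) = -[(5/14)·log₂(5/14) + (4/7)·log₂(4/7) + (1/14)·log₂(1/14)]
  = 0.53051 + 0.46135 + 0.27195 = 1.2638 bits

H(Y|X) = Σ_x P(x)·H(Y|X=x):
  X=0: P(X=0) = 5/14, P(Y|X=0) = (3/10, 2/5, 3/10) → H(Y|X=0) = 1.57095
  X=1: P(X=1) = 4/7, P(Y|X=1) = (1/2, 5/16, 3/16) → H(Y|X=1) = 1.47722
  X=2: P(X=2) = 1/14, P(Y|X=2) = (0, 1/2, 1/2) → H(Y|X=2) = 1.00000
H(Y|X) = (5/14)·1.57095 + (4/7)·1.47722 + (1/14)·1.00000 = 1.4766 bits

H(X,Y) = -Σ_{x,y} P(x,y) log₂ P(x,y). Per-cell terms -P(x,y)·log₂P(x,y):
  X=0: 0.34526, 0.40105, 0.34526
  X=1: 0.51639, 0.44383, 0.34526
  X=2: 0.00000, 0.17169, 0.17169
  (cells with P = 0 contribute 0)
Sum of the 9 terms: H(X,Y) = 2.7404 bits

Chain rule check:
  H(X) + H(Y|X) = 1.2638 + 1.4766 = 2.7404 bits
  H(X,Y) = 2.7404 bits
✓ Chain rule verified.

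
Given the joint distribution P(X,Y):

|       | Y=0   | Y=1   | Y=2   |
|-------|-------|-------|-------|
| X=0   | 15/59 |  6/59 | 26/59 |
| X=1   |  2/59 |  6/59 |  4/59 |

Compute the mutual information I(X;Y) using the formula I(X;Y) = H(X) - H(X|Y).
0.0866 bits

I(X;Y) = H(X) - H(X|Y)

Marginal of X (row sums):
  P(X=0) = 15/59 + 6/59 + 26/59 = 47/59
  P(X=1) = 2/59 + 6/59 + 4/59 = 12/59
H(X) = -[(47/59)·log₂(47/59) + (12/59)·log₂(12/59)]
  = 0.2613313 + 0.4673249 = 0.728656 bits

Marginal of Y (column sums):
  P(Y=0) = 15/59 + 2/59 = 17/59
  P(Y=1) = 6/59 + 6/59 = 12/59
  P(Y=2) = 26/59 + 4/59 = 30/59
H(X|Y) = Σ_y P(y)·H(X|Y=y):
  Y=0: P(Y=0) = 17/59, P(X|Y=0) = (15/17, 2/17) → H(X|Y=0) = 0.5225594
  Y=1: P(Y=1) = 12/59, P(X|Y=1) = (1/2, 1/2) → H(X|Y=1) = 1.0000000
  Y=2: P(Y=2) = 30/59, P(X|Y=2) = (13/15, 2/15) → H(X|Y=2) = 0.5665095
H(X|Y) = (17/59)·0.5225594 + (12/59)·1.0000000 + (30/59)·0.5665095 = 0.642013 bits

I(X;Y) = H(X) - H(X|Y) = 0.728656 - 0.642013 = 0.0866 bits

Cross-check via I(X;Y) = H(X) + H(Y) - H(X,Y): computing H(Y) from the column sums and H(X,Y) from the 6 cells in the same way gives H(Y) = 1.480725 bits and H(X,Y) = 2.122739 bits, so
I(X;Y) = 0.728656 + 1.480725 - 2.122739 = 0.0866 bits ✓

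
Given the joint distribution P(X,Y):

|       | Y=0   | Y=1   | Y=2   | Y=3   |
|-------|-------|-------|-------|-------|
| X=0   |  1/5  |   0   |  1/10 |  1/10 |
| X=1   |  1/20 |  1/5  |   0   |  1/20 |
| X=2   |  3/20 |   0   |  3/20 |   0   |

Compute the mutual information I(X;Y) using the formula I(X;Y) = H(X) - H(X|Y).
0.6282 bits

I(X;Y) = H(X) - H(X|Y)

Marginal of X (row sums):
  P(X=0) = 1/5 + 0 + 1/10 + 1/10 = 2/5
  P(X=1) = 1/20 + 1/5 + 0 + 1/20 = 3/10
  P(X=2) = 3/20 + 0 + 3/20 + 0 = 3/10
H(X) = -[(2/5)·log₂(2/5) + (3/10)·log₂(3/10) + (3/10)·log₂(3/10)]
  = 0.52877 + 0.52109 + 0.52109 = 1.57095 bits

Marginal of Y (column sums):
  P(Y=0) = 1/5 + 1/20 + 3/20 = 2/5
  P(Y=1) = 0 + 1/5 + 0 = 1/5
  P(Y=2) = 1/10 + 0 + 3/20 = 1/4
  P(Y=3) = 1/10 + 1/20 + 0 = 3/20
H(X|Y) = Σ_y P(y)·H(X|Y=y):
  Y=0: P(Y=0) = 2/5, P(X|Y=0) = (1/2, 1/8, 3/8) → H(X|Y=0) = 1.40564
  Y=1: P(Y=1) = 1/5, P(X|Y=1) = (0, 1, 0) → H(X|Y=1) = 0.00000
  Y=2: P(Y=2) = 1/4, P(X|Y=2) = (2/5, 0, 3/5) → H(X|Y=2) = 0.97095
  Y=3: P(Y=3) = 3/20, P(X|Y=3) = (2/3, 1/3, 0) → H(X|Y=3) = 0.91830
H(X|Y) = (2/5)·1.40564 + (1/5)·0.00000 + (1/4)·0.97095 + (3/20)·0.91830 = 0.94274 bits

I(X;Y) = H(X) - H(X|Y) = 1.57095 - 0.94274 = 0.6282 bits

Cross-check via I(X;Y) = H(X) + H(Y) - H(X,Y): computing H(Y) from the column sums and H(X,Y) from the 12 cells in the same way gives H(Y) = 1.90370 bits and H(X,Y) = 2.84644 bits, so
I(X;Y) = 1.57095 + 1.90370 - 2.84644 = 0.6282 bits ✓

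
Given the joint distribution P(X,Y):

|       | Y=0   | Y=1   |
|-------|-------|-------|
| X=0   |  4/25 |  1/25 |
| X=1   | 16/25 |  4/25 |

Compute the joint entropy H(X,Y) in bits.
1.4439 bits

H(X,Y) = -Σ_{x,y} P(x,y) log₂ P(x,y). Per-cell terms -P(x,y)·log₂P(x,y):
  X=0: 0.4230, 0.1858
  X=1: 0.4121, 0.4230
Sum of the 4 terms: H(X,Y) = 1.4439 bits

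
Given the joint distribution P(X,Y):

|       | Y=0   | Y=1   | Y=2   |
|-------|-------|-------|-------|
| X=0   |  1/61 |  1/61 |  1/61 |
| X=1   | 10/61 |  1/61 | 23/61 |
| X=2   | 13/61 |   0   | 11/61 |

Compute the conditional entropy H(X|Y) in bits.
1.1171 bits

H(X|Y) = H(X,Y) - H(Y)

H(X,Y) = -Σ_{x,y} P(x,y) log₂ P(x,y). Per-cell terms -P(x,y)·log₂P(x,y):
  X=0: 0.09723, 0.09723, 0.09723
  X=1: 0.42767, 0.09723, 0.53057
  X=2: 0.47531, 0.00000, 0.44565
  (cells with P = 0 contribute 0)
Sum of the 9 terms: H(X,Y) = 2.2681 bits

Marginal of Y (column sums):
  P(Y=0) = 1/61 + 10/61 + 13/61 = 24/61
  P(Y=1) = 1/61 + 1/61 + 0 = 2/61
  P(Y=2) = 1/61 + 23/61 + 11/61 = 35/61
H(Y) = -[(24/61)·log₂(24/61) + (2/61)·log₂(2/61) + (35/61)·log₂(35/61)]
  = 0.52949 + 0.16166 + 0.45985 = 1.1510 bits

H(X|Y) = H(X,Y) - H(Y) = 2.2681 - 1.1510 = 1.1171 bits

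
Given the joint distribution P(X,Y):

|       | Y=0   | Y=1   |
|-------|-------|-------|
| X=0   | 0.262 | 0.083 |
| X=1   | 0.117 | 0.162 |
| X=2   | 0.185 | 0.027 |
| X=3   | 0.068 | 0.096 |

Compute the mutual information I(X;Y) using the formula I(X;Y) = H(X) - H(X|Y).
0.1236 bits

I(X;Y) = H(X) - H(X|Y)

Marginal of X (row sums):
  P(X=0) = 0.262 + 0.083 = 0.345
  P(X=1) = 0.117 + 0.162 = 0.279
  P(X=2) = 0.185 + 0.027 = 0.212
  P(X=3) = 0.068 + 0.096 = 0.164
H(X) = -[0.345·log₂(0.345) + 0.279·log₂(0.279) + 0.212·log₂(0.212) + 0.164·log₂(0.164)]
  = 0.5297 + 0.5138 + 0.4744 + 0.4278 = 1.9457 bits

Marginal of Y (column sums):
  P(Y=0) = 0.262 + 0.117 + 0.185 + 0.068 = 0.632
  P(Y=1) = 0.083 + 0.162 + 0.027 + 0.096 = 0.368
H(X|Y) = Σ_y P(y)·H(X|Y=y):
  Y=0: P(Y=0) = 0.632, P(X|Y=0) = (131/316, 117/632, 185/632, 17/158) → H(X|Y=0) = 1.8420
  Y=1: P(Y=1) = 0.368, P(X|Y=1) = (83/368, 81/184, 27/368, 6/23) → H(X|Y=1) = 1.7879
H(X|Y) = 0.632·1.8420 + 0.368·1.7879 = 1.8221 bits

I(X;Y) = H(X) - H(X|Y) = 1.9457 - 1.8221 = 0.1236 bits

Cross-check via I(X;Y) = H(X) + H(Y) - H(X,Y): computing H(Y) from the column sums and H(X,Y) from the 8 cells in the same way gives H(Y) = 0.9491 bits and H(X,Y) = 2.7712 bits, so
I(X;Y) = 1.9457 + 0.9491 - 2.7712 = 0.1236 bits ✓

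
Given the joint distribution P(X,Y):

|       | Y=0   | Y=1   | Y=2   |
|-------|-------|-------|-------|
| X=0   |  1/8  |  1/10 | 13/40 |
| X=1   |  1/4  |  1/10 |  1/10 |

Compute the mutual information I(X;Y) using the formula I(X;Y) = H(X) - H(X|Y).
0.1139 bits

I(X;Y) = H(X) - H(X|Y)

Marginal of X (row sums):
  P(X=0) = 1/8 + 1/10 + 13/40 = 11/20
  P(X=1) = 1/4 + 1/10 + 1/10 = 9/20
H(X) = -[(11/20)·log₂(11/20) + (9/20)·log₂(9/20)]
  = 0.4744 + 0.5184 = 0.9928 bits

Marginal of Y (column sums):
  P(Y=0) = 1/8 + 1/4 = 3/8
  P(Y=1) = 1/10 + 1/10 = 1/5
  P(Y=2) = 13/40 + 1/10 = 17/40
H(X|Y) = Σ_y P(y)·H(X|Y=y):
  Y=0: P(Y=0) = 3/8, P(X|Y=0) = (1/3, 2/3) → H(X|Y=0) = 0.9183
  Y=1: P(Y=1) = 1/5, P(X|Y=1) = (1/2, 1/2) → H(X|Y=1) = 1.0000
  Y=2: P(Y=2) = 17/40, P(X|Y=2) = (13/17, 4/17) → H(X|Y=2) = 0.7871
H(X|Y) = (3/8)·0.9183 + (1/5)·1.0000 + (17/40)·0.7871 = 0.8789 bits

I(X;Y) = H(X) - H(X|Y) = 0.9928 - 0.8789 = 0.1139 bits

Cross-check via I(X;Y) = H(X) + H(Y) - H(X,Y): computing H(Y) from the column sums and H(X,Y) from the 6 cells in the same way gives H(Y) = 1.5197 bits and H(X,Y) = 2.3986 bits, so
I(X;Y) = 0.9928 + 1.5197 - 2.3986 = 0.1139 bits ✓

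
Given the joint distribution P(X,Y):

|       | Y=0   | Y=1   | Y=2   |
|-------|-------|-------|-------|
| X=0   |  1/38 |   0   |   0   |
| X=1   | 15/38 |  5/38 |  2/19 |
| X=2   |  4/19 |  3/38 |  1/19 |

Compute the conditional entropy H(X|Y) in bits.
1.0679 bits

H(X|Y) = H(X,Y) - H(Y)

H(X,Y) = -Σ_{x,y} P(x,y) log₂ P(x,y). Per-cell terms -P(x,y)·log₂P(x,y):
  X=0: 0.138103, 0.000000, 0.000000
  X=1: 0.529357, 0.385000, 0.341887
  X=2: 0.473248, 0.289181, 0.223575
  (cells with P = 0 contribute 0)
Sum of the 9 terms: H(X,Y) = 2.38035 bits

Marginal of Y (column sums):
  P(Y=0) = 1/38 + 15/38 + 4/19 = 12/19
  P(Y=1) = 0 + 5/38 + 3/38 = 4/19
  P(Y=2) = 0 + 2/19 + 1/19 = 3/19
H(Y) = -[(12/19)·log₂(12/19) + (4/19)·log₂(4/19) + (3/19)·log₂(3/19)]
  = 0.418715 + 0.473248 + 0.420468 = 1.31243 bits

H(X|Y) = H(X,Y) - H(Y) = 2.38035 - 1.31243 = 1.0679 bits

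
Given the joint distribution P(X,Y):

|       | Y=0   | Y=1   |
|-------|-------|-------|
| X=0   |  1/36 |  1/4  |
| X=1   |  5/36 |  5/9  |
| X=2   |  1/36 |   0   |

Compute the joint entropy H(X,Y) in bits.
1.6539 bits

H(X,Y) = -Σ_{x,y} P(x,y) log₂ P(x,y). Per-cell terms -P(x,y)·log₂P(x,y):
  X=0: 0.1436, 0.5000
  X=1: 0.3956, 0.4711
  X=2: 0.1436, 0.0000
  (cells with P = 0 contribute 0)
Sum of the 6 terms: H(X,Y) = 1.6539 bits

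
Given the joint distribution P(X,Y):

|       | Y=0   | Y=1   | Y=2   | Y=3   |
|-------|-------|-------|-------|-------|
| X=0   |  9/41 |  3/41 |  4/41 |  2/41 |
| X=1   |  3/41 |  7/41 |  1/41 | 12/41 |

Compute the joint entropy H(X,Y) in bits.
2.6573 bits

H(X,Y) = -Σ_{x,y} P(x,y) log₂ P(x,y). Per-cell terms -P(x,y)·log₂P(x,y):
  X=0: 0.4802, 0.2760, 0.3276, 0.2126
  X=1: 0.2760, 0.4354, 0.1307, 0.5188
Sum of the 8 terms: H(X,Y) = 2.6573 bits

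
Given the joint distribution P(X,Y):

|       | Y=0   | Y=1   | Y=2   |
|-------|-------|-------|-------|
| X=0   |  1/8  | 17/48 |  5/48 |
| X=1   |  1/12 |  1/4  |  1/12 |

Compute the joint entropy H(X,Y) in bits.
2.3428 bits

H(X,Y) = -Σ_{x,y} P(x,y) log₂ P(x,y). Per-cell terms -P(x,y)·log₂P(x,y):
  X=0: 0.37500, 0.53036, 0.33990
  X=1: 0.29875, 0.50000, 0.29875
Sum of the 6 terms: H(X,Y) = 2.3428 bits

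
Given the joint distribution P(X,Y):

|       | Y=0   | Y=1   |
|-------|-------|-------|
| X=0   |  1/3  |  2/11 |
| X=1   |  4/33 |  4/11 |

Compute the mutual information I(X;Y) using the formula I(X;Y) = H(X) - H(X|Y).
0.1182 bits

I(X;Y) = H(X) - H(X|Y)

Marginal of X (row sums):
  P(X=0) = 1/3 + 2/11 = 17/33
  P(X=1) = 4/33 + 4/11 = 16/33
H(X) = -[(17/33)·log₂(17/33) + (16/33)·log₂(16/33)]
  = 0.492965 + 0.506373 = 0.99934 bits

Marginal of Y (column sums):
  P(Y=0) = 1/3 + 4/33 = 5/11
  P(Y=1) = 2/11 + 4/11 = 6/11
H(X|Y) = Σ_y P(y)·H(X|Y=y):
  Y=0: P(Y=0) = 5/11, P(X|Y=0) = (11/15, 4/15) → H(X|Y=0) = 0.836641
  Y=1: P(Y=1) = 6/11, P(X|Y=1) = (1/3, 2/3) → H(X|Y=1) = 0.918296
H(X|Y) = (5/11)·0.836641 + (6/11)·0.918296 = 0.88118 bits

I(X;Y) = H(X) - H(X|Y) = 0.99934 - 0.88118 = 0.1182 bits

Cross-check via I(X;Y) = H(X) + H(Y) - H(X,Y): computing H(Y) from the column sums and H(X,Y) from the 4 cells in the same way gives H(Y) = 0.99403 bits and H(X,Y) = 1.87521 bits, so
I(X;Y) = 0.99934 + 0.99403 - 1.87521 = 0.1182 bits ✓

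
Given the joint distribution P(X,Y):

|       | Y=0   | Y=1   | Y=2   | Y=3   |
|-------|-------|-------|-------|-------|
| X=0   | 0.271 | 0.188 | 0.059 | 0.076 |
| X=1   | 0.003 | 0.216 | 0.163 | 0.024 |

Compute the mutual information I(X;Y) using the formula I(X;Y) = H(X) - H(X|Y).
0.2830 bits

I(X;Y) = H(X) - H(X|Y)

Marginal of X (row sums):
  P(X=0) = 0.271 + 0.188 + 0.059 + 0.076 = 0.594
  P(X=1) = 0.003 + 0.216 + 0.163 + 0.024 = 0.406
H(X) = -[0.594·log₂(0.594) + 0.406·log₂(0.406)]
  = 0.44637 + 0.52798 = 0.97435 bits

Marginal of Y (column sums):
  P(Y=0) = 0.271 + 0.003 = 0.274
  P(Y=1) = 0.188 + 0.216 = 0.404
  P(Y=2) = 0.059 + 0.163 = 0.222
  P(Y=3) = 0.076 + 0.024 = 0.100
H(X|Y) = Σ_y P(y)·H(X|Y=y):
  Y=0: P(Y=0) = 0.274, P(X|Y=0) = (271/274, 3/274) → H(X|Y=0) = 0.08702
  Y=1: P(Y=1) = 0.404, P(X|Y=1) = (47/101, 54/101) → H(X|Y=1) = 0.99653
  Y=2: P(Y=2) = 0.222, P(X|Y=2) = (59/222, 163/222) → H(X|Y=2) = 0.83532
  Y=3: P(Y=3) = 0.100, P(X|Y=3) = (19/25, 6/25) → H(X|Y=3) = 0.79504
H(X|Y) = 0.274·0.08702 + 0.404·0.99653 + 0.222·0.83532 + 0.100·0.79504 = 0.69139 bits

I(X;Y) = H(X) - H(X|Y) = 0.97435 - 0.69139 = 0.2830 bits

Cross-check via I(X;Y) = H(X) + H(Y) - H(X,Y): computing H(Y) from the column sums and H(X,Y) from the 8 cells in the same way gives H(Y) = 1.85426 bits and H(X,Y) = 2.54565 bits, so
I(X;Y) = 0.97435 + 1.85426 - 2.54565 = 0.2830 bits ✓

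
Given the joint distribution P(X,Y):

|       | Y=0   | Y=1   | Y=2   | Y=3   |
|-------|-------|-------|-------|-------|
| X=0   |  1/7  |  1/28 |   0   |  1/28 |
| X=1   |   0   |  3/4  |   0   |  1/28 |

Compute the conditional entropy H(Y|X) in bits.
0.4778 bits

H(Y|X) = H(X,Y) - H(X)

H(X,Y) = -Σ_{x,y} P(x,y) log₂ P(x,y). Per-cell terms -P(x,y)·log₂P(x,y):
  X=0: 0.40105, 0.17169, 0.00000, 0.17169
  X=1: 0.00000, 0.31128, 0.00000, 0.17169
  (cells with P = 0 contribute 0)
Sum of the 8 terms: H(X,Y) = 1.2274 bits

Marginal of X (row sums):
  P(X=0) = 1/7 + 1/28 + 0 + 1/28 = 3/14
  P(X=1) = 0 + 3/4 + 0 + 1/28 = 11/14
H(X) = -[(3/14)·log₂(3/14) + (11/14)·log₂(11/14)]
  = 0.47623 + 0.27337 = 0.7496 bits

H(Y|X) = H(X,Y) - H(X) = 1.2274 - 0.7496 = 0.4778 bits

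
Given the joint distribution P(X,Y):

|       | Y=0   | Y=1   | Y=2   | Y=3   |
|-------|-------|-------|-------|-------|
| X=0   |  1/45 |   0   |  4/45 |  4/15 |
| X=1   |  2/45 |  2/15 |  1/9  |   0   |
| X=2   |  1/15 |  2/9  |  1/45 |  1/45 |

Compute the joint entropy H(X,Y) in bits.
2.8671 bits

H(X,Y) = -Σ_{x,y} P(x,y) log₂ P(x,y). Per-cell terms -P(x,y)·log₂P(x,y):
  X=0: 0.12204, 0.00000, 0.31039, 0.50850
  X=1: 0.19964, 0.38759, 0.35221, 0.00000
  X=2: 0.26046, 0.48221, 0.12204, 0.12204
  (cells with P = 0 contribute 0)
Sum of the 12 terms: H(X,Y) = 2.8671 bits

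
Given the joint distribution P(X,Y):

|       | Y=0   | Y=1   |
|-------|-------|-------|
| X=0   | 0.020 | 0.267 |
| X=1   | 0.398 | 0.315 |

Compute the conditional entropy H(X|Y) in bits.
0.6950 bits

H(X|Y) = H(X,Y) - H(Y)

H(X,Y) = -Σ_{x,y} P(x,y) log₂ P(x,y). Per-cell terms -P(x,y)·log₂P(x,y):
  X=0: 0.11288, 0.50866
  X=1: 0.52901, 0.52497
Sum of the 4 terms: H(X,Y) = 1.6755 bits

Marginal of Y (column sums):
  P(Y=0) = 0.020 + 0.398 = 0.418
  P(Y=1) = 0.267 + 0.315 = 0.582
H(Y) = -[0.418·log₂(0.418) + 0.582·log₂(0.582)]
  = 0.52602 + 0.45449 = 0.9805 bits

H(X|Y) = H(X,Y) - H(Y) = 1.6755 - 0.9805 = 0.6950 bits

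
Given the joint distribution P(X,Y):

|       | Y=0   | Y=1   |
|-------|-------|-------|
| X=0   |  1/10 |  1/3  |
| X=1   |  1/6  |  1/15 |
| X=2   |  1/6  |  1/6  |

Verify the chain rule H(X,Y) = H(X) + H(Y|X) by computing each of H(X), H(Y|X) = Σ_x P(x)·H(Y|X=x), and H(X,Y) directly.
H(X) = 1.5410 bits, H(Y|X) = 0.8724 bits, H(X,Y) = 2.4135 bits

Marginal of X (row sums):
  P(X=0) = 1/10 + 1/3 = 13/30
  P(X=1) = 1/6 + 1/15 = 7/30
  P(X=2) = 1/6 + 1/6 = 1/3
H(X) = -[(13/30)·log₂(13/30) + (7/30)·log₂(7/30) + (1/3)·log₂(1/3)]
  = 0.52280 + 0.48989 + 0.52832 = 1.5410 bits

H(Y|X) = Σ_x P(x)·H(Y|X=x):
  X=0: P(X=0) = 13/30, P(Y|X=0) = (3/13, 10/13) → H(Y|X=0) = 0.77935
  X=1: P(X=1) = 7/30, P(Y|X=1) = (5/7, 2/7) → H(Y|X=1) = 0.86312
  X=2: P(X=2) = 1/3, P(Y|X=2) = (1/2, 1/2) → H(Y|X=2) = 1.00000
H(Y|X) = (13/30)·0.77935 + (7/30)·0.86312 + (1/3)·1.00000 = 0.8724 bits

H(X,Y) = -Σ_{x,y} P(x,y) log₂ P(x,y). Per-cell terms -P(x,y)·log₂P(x,y):
  X=0: 0.33219, 0.52832
  X=1: 0.43083, 0.26046
  X=2: 0.43083, 0.43083
Sum of the 6 terms: H(X,Y) = 2.4135 bits

Chain rule check:
  H(X) + H(Y|X) = 1.5410 + 0.8724 = 2.4134 bits
  H(X,Y) = 2.4135 bits
✓ Chain rule verified (Δ = 0.0001 is 4-dp rounding noise: each of the three values was rounded independently).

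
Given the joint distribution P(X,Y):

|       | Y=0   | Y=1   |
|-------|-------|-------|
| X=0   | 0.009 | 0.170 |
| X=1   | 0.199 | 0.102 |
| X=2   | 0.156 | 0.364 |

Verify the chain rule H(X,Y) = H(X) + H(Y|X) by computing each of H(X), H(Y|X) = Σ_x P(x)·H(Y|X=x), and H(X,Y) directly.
H(X) = 1.4562 bits, H(Y|X) = 0.7878 bits, H(X,Y) = 2.2440 bits

Marginal of X (row sums):
  P(X=0) = 0.009 + 0.170 = 0.179
  P(X=1) = 0.199 + 0.102 = 0.301
  P(X=2) = 0.156 + 0.364 = 0.520
H(X) = -[0.179·log₂(0.179) + 0.301·log₂(0.301) + 0.520·log₂(0.520)]
  = 0.44427 + 0.52138 + 0.49058 = 1.4562 bits

H(Y|X) = Σ_x P(x)·H(Y|X=x):
  X=0: P(X=0) = 0.179, P(Y|X=0) = (9/179, 170/179) → H(Y|X=0) = 0.28758
  X=1: P(X=1) = 0.301, P(Y|X=1) = (199/301, 102/301) → H(Y|X=1) = 0.92373
  X=2: P(X=2) = 0.520, P(Y|X=2) = (3/10, 7/10) → H(Y|X=2) = 0.88129
H(Y|X) = 0.179·0.28758 + 0.301·0.92373 + 0.520·0.88129 = 0.7878 bits

H(X,Y) = -Σ_{x,y} P(x,y) log₂ P(x,y). Per-cell terms -P(x,y)·log₂P(x,y):
  X=0: 0.06116, 0.43459
  X=1: 0.46350, 0.33592
  X=2: 0.41814, 0.53071
Sum of the 6 terms: H(X,Y) = 2.2440 bits

Chain rule check:
  H(X) + H(Y|X) = 1.4562 + 0.7878 = 2.2440 bits
  H(X,Y) = 2.2440 bits
✓ Chain rule verified.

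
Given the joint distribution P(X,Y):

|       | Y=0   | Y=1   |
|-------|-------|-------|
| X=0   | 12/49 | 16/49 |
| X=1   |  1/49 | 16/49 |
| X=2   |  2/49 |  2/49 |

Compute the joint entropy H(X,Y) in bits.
2.0429 bits

H(X,Y) = -Σ_{x,y} P(x,y) log₂ P(x,y). Per-cell terms -P(x,y)·log₂P(x,y):
  X=0: 0.49708, 0.52725
  X=1: 0.11459, 0.52725
  X=2: 0.18836, 0.18836
Sum of the 6 terms: H(X,Y) = 2.0429 bits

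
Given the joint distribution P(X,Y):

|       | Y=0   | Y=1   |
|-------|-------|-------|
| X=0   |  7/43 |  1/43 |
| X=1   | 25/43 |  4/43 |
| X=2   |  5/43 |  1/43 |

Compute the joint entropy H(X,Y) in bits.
1.8133 bits

H(X,Y) = -Σ_{x,y} P(x,y) log₂ P(x,y). Per-cell terms -P(x,y)·log₂P(x,y):
  X=0: 0.4263, 0.1262
  X=1: 0.4549, 0.3187
  X=2: 0.3610, 0.1262
Sum of the 6 terms: H(X,Y) = 1.8133 bits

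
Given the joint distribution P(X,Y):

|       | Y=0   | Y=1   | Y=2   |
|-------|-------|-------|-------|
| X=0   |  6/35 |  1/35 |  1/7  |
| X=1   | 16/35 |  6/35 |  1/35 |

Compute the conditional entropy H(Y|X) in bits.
1.1552 bits

H(Y|X) = H(X,Y) - H(X)

H(X,Y) = -Σ_{x,y} P(x,y) log₂ P(x,y). Per-cell terms -P(x,y)·log₂P(x,y):
  X=0: 0.43617, 0.14655, 0.40105
  X=1: 0.51624, 0.43617, 0.14655
Sum of the 6 terms: H(X,Y) = 2.0827 bits

Marginal of X (row sums):
  P(X=0) = 6/35 + 1/35 + 1/7 = 12/35
  P(X=1) = 16/35 + 6/35 + 1/35 = 23/35
H(X) = -[(12/35)·log₂(12/35) + (23/35)·log₂(23/35)]
  = 0.52948 + 0.39805 = 0.9275 bits

H(Y|X) = H(X,Y) - H(X) = 2.0827 - 0.9275 = 1.1552 bits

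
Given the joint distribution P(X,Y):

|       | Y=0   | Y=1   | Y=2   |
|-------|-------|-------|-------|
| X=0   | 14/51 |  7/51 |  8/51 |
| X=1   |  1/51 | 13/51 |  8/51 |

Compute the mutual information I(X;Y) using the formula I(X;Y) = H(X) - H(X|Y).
0.2024 bits

I(X;Y) = H(X) - H(X|Y)

Marginal of X (row sums):
  P(X=0) = 14/51 + 7/51 + 8/51 = 29/51
  P(X=1) = 1/51 + 13/51 + 8/51 = 22/51
H(X) = -[(29/51)·log₂(29/51) + (22/51)·log₂(22/51)]
  = 0.46312 + 0.52325 = 0.98637 bits

Marginal of Y (column sums):
  P(Y=0) = 14/51 + 1/51 = 5/17
  P(Y=1) = 7/51 + 13/51 = 20/51
  P(Y=2) = 8/51 + 8/51 = 16/51
H(X|Y) = Σ_y P(y)·H(X|Y=y):
  Y=0: P(Y=0) = 5/17, P(X|Y=0) = (14/15, 1/15) → H(X|Y=0) = 0.35336
  Y=1: P(Y=1) = 20/51, P(X|Y=1) = (7/20, 13/20) → H(X|Y=1) = 0.93407
  Y=2: P(Y=2) = 16/51, P(X|Y=2) = (1/2, 1/2) → H(X|Y=2) = 1.00000
H(X|Y) = (5/17)·0.35336 + (20/51)·0.93407 + (16/51)·1.00000 = 0.78396 bits

I(X;Y) = H(X) - H(X|Y) = 0.98637 - 0.78396 = 0.2024 bits

Cross-check via I(X;Y) = H(X) + H(Y) - H(X,Y): computing H(Y) from the column sums and H(X,Y) from the 6 cells in the same way gives H(Y) = 1.57356 bits and H(X,Y) = 2.35752 bits, so
I(X;Y) = 0.98637 + 1.57356 - 2.35752 = 0.2024 bits ✓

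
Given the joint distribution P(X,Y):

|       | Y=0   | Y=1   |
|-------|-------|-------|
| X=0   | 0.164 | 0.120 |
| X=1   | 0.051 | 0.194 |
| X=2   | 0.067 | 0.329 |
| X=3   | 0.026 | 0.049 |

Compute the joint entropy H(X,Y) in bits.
2.6118 bits

H(X,Y) = -Σ_{x,y} P(x,y) log₂ P(x,y). Per-cell terms -P(x,y)·log₂P(x,y):
  X=0: 0.42775, 0.36707
  X=1: 0.21896, 0.45898
  X=2: 0.26128, 0.52766
  X=3: 0.13690, 0.21320
Sum of the 8 terms: H(X,Y) = 2.6118 bits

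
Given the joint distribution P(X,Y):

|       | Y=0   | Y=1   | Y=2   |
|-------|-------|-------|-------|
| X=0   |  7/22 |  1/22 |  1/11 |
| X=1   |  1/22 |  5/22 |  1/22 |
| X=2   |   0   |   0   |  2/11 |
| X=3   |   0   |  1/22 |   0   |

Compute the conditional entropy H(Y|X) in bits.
0.8913 bits

H(Y|X) = H(X,Y) - H(X)

H(X,Y) = -Σ_{x,y} P(x,y) log₂ P(x,y). Per-cell terms -P(x,y)·log₂P(x,y):
  X=0: 0.52566, 0.20270, 0.31449
  X=1: 0.20270, 0.48580, 0.20270
  X=2: 0.00000, 0.00000, 0.44717
  X=3: 0.00000, 0.20270, 0.00000
  (cells with P = 0 contribute 0)
Sum of the 12 terms: H(X,Y) = 2.5839 bits

Marginal of X (row sums):
  P(X=0) = 7/22 + 1/22 + 1/11 = 5/11
  P(X=1) = 1/22 + 5/22 + 1/22 = 7/22
  P(X=2) = 0 + 0 + 2/11 = 2/11
  P(X=3) = 0 + 1/22 + 0 = 1/22
H(X) = -[(5/11)·log₂(5/11) + (7/22)·log₂(7/22) + (2/11)·log₂(2/11) + (1/22)·log₂(1/22)]
  = 0.51705 + 0.52566 + 0.44717 + 0.20270 = 1.6926 bits

H(Y|X) = H(X,Y) - H(X) = 2.5839 - 1.6926 = 0.8913 bits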